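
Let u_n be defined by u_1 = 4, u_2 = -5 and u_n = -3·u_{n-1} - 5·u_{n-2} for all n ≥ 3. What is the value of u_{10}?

-1040

Iterate the recurrence:
u_3 = -5, u_4 = 40, u_5 = -95, u_6 = 85, u_7 = 220, u_8 = -1085, u_9 = 2155, u_{10} = -1040.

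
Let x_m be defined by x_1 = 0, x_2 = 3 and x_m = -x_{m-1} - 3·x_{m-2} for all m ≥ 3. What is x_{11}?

Compute successive terms:
x_3 = -3  x_4 = -6  x_5 = 15  x_6 = 3  x_7 = -48  x_8 = 39  x_9 = 105  x_{10} = -222  x_{11} = -93.

-93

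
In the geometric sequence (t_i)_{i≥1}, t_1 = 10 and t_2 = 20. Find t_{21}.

Common ratio r = 2.
t_i = 10·2^(i-1).
t_{21} = 10·2^20 = 10485760.

10485760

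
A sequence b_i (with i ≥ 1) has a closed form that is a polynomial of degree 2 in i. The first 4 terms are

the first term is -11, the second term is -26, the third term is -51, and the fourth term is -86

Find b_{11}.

1st diffs: -15, -25, -35.
2nd diffs: -10, -10 (constant).
Newton forward-difference form: b_i = -11 + (-15)·C(i-1,1) + (-10)·C(i-1,2).
At i = 11: i-1 = 10, so b_{11} = -11 - 150 - 450 = -611.

-611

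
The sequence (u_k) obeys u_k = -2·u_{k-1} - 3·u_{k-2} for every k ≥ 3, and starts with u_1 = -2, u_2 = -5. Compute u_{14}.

3415

Step forward from the initial values:
u_3 = 16  u_4 = -17  u_5 = -14  …  u_{11} = 328  u_{12} = 1447  u_{13} = -3878  u_{14} = 3415.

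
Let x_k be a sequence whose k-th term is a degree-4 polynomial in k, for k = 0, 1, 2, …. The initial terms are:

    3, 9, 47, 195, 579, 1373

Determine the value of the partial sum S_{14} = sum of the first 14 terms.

1st diffs: 6, 38, 148, 384, 794.
2nd diffs: 32, 110, 236, 410.
3rd diffs: 78, 126, 174.
4th diffs: 48, 48 (constant).
Newton forward-difference form: x_k = 3 + 6·C(k,1) + 32·C(k,2) + 78·C(k,3) + 48·C(k,4).
Continuing: …, 2799, 5127, 8675, 13809, …, x_{13} = 59205.
Summing k = 0..13 (14 terms) gives 186410.

186410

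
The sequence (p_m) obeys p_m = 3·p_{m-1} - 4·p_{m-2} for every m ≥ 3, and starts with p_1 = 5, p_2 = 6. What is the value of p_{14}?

-41214

Step forward from the initial values:
p_3 = -2, p_4 = -30, p_5 = -82, …, p_{11} = 2062, p_{12} = -3294, p_{13} = -18130, p_{14} = -41214.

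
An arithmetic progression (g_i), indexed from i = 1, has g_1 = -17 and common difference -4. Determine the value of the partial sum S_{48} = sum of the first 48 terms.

-5328

g_i = -17 + (i - 1)·(-4).
g_{48} = -205; S = 48·(-17 + (-205))/2 = -5328.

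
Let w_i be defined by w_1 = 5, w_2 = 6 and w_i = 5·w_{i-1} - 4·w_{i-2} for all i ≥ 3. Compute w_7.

1370

Applying the relation repeatedly:
w_3 = 10;  w_4 = 26;  w_5 = 90;  w_6 = 346;  w_7 = 1370.
(Characteristic roots are 4 and 1.)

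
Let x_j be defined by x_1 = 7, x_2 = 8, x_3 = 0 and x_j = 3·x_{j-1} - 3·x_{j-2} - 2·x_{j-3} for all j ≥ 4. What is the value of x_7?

Compute successive terms:
x_4 = -38  x_5 = -130  x_6 = -276  x_7 = -362.

-362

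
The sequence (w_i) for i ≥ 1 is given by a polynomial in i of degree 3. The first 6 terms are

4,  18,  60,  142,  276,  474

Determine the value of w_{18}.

1st diffs: 14, 42, 82, 134, 198.
2nd diffs: 28, 40, 52, 64.
3rd diffs: 12, 12, 12 (constant).
Newton forward-difference form: w_i = 4 + 14·C(i-1,1) + 28·C(i-1,2) + 12·C(i-1,3).
At i = 18: i-1 = 17, so w_{18} = 4 + 238 + 3808 + 8160 = 12210.

12210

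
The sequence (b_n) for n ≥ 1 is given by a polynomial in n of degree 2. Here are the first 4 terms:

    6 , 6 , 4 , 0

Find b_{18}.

-266

1st diffs: 0, -2, -4.
2nd diffs: -2, -2 (constant).
So b_n = -n^2 + 3n + 4.
Evaluating at n = 18 gives b_{18} = -266.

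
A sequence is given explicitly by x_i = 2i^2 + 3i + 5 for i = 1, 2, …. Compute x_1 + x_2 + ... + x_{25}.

Over i = 1..25: Σi = 325, Σi² = 5525.
Total = (2)·5525 + (3)·325 + (5)·25 = 12150.

12150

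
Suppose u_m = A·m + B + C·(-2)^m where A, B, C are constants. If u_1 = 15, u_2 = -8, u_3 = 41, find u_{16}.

-262122

At m = 1, 2, 3: A + B - 2C = 15; 2A + B + 4C = -8; 3A + B - 8C = 41.
Subtracting the first from the second: A + 6C = -23.
Subtracting the second from the third: A - 12C = 49.
Solving: C = -4, A = 1, then B = 6.
Hence u_{16} = 1·16 + 6 + (-4)·65536 = -262122.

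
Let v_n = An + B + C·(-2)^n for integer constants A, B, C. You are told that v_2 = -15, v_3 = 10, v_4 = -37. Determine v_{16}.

-131065

Write the equations: 2A + B + 4C = -15; 3A + B - 8C = 10; 4A + B + 16C = -37.
Subtracting the first from the second: A - 12C = 25.
Subtracting the second from the third: A + 24C = -47.
Solving: C = -2, A = 1, then B = -9.
So v_n = 1·n + (-9) + (-2)·(-2)^n; at n=16 this is -131065.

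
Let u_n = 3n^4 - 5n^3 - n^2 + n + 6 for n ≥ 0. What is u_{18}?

285468

u_{18} = 3·18^4 - 5·18^3 - 1·18^2 + 1·18 + 6 = 285468.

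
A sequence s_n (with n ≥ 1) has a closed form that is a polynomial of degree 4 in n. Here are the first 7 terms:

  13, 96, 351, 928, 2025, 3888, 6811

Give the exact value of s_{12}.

1st diffs: 83, 255, 577, 1097, 1863, 2923.
2nd diffs: 172, 322, 520, 766, 1060.
3rd diffs: 150, 198, 246, 294.
4th diffs: 48, 48, 48 (constant).
So s_n = 2n^4 + 5n^3 + 6n^2.
Evaluating at n = 12 gives s_{12} = 50976.

50976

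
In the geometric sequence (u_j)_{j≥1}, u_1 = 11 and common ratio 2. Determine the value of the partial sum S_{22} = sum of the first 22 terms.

46137333

u_j = 11·2^(j-1).
S = 11·(2^22 - 1)/(2 - 1) = 11·(4194304 - 1)/(1) = 46137333.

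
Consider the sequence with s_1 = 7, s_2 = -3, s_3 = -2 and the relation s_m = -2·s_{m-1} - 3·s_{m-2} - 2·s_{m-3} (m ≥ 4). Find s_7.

s_4 = -1, s_5 = 14, s_6 = -21, s_7 = 2.

2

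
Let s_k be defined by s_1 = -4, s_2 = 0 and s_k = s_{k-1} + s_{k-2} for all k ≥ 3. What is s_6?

s_3 = -4  s_4 = -4  s_5 = -8  s_6 = -12.

-12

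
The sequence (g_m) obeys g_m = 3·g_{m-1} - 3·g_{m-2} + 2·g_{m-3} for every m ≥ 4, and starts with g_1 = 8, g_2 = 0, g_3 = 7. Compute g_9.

Step forward from the initial values:
g_4 = 37; g_5 = 90; g_6 = 173; g_7 = 323; g_8 = 630; g_9 = 1267.

1267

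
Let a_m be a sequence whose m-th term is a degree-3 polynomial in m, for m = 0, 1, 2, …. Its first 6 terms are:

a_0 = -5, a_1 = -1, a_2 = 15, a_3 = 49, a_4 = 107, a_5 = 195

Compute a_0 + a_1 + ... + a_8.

1863

1st diffs: 4, 16, 34, 58, 88.
2nd diffs: 12, 18, 24, 30.
3rd diffs: 6, 6, 6 (constant).
Newton forward-difference form: a_m = -5 + 4·C(m,1) + 12·C(m,2) + 6·C(m,3).
Continuing: 319, 485, 699.
Summing m = 0..8 (9 terms) gives 1863.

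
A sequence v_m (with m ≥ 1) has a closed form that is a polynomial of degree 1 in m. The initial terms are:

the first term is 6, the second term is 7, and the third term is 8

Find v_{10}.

15

1st diffs: 1, 1 (constant).
So v_m = m + 5.
Evaluating at m = 10 gives v_{10} = 15.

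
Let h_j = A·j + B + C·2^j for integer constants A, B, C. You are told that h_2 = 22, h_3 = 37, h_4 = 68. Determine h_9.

At j = 2, 3, 4: 2A + B + 4C = 22; 3A + B + 8C = 37; 4A + B + 16C = 68.
Subtracting the first from the second: A + 4C = 15.
Subtracting the second from the third: A + 8C = 31.
Solving: C = 4, A = -1, then B = 8.
Hence h_9 = -1·9 + 8 + 4·512 = 2047.

2047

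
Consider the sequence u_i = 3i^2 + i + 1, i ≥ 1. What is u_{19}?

u_{19} = 3·19^2 + 1·19 + 1 = 1103.

1103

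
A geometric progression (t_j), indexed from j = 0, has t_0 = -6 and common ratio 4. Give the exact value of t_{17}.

t_j = (-6)·4^(j-0).
t_{17} = (-6)·4^17 = -103079215104.

-103079215104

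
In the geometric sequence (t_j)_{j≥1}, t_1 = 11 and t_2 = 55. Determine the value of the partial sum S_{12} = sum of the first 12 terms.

671386716

Common ratio r = 5.
t_j = 11·5^(j-1).
S = 11·(5^12 - 1)/(5 - 1) = 11·(244140625 - 1)/(4) = 671386716.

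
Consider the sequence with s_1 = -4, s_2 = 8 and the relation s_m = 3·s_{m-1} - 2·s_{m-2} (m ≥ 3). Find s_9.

3056

Iterate the recurrence:
s_3 = 32;  s_4 = 80;  s_5 = 176;  s_6 = 368;  s_7 = 752;  s_8 = 1520;  s_9 = 3056.
(Characteristic roots are 2 and 1.)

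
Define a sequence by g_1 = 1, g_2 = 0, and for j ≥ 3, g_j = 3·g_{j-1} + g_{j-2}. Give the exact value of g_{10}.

Compute successive terms:
g_3 = 1;  g_4 = 3;  g_5 = 10;  g_6 = 33;  g_7 = 109;  g_8 = 360;  g_9 = 1189;  g_{10} = 3927.

3927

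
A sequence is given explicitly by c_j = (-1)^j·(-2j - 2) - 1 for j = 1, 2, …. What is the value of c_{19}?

(-1)^19 = -1; -2j - 2 at j=19 is -40; so c_{19} = 39.

39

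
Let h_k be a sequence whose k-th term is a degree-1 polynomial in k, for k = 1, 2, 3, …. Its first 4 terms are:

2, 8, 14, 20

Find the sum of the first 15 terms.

1st diffs: 6, 6, 6 (constant).
So h_k = 6k - 4.
Continuing: …, 26, 32, 38, 44, …, h_{15} = 86.
Summing k = 1..15 (15 terms) gives 660.

660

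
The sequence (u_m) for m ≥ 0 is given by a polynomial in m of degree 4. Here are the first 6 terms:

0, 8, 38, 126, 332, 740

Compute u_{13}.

29276

1st diffs: 8, 30, 88, 206, 408.
2nd diffs: 22, 58, 118, 202.
3rd diffs: 36, 60, 84.
4th diffs: 24, 24 (constant).
So u_m = m^4 + 4m^2 + 3m.
Evaluating at m = 13 gives u_{13} = 29276.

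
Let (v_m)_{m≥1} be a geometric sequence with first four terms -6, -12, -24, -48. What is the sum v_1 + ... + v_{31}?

-12884901882

Common ratio r = 2.
v_m = (-6)·2^(m-1).
S = (-6)·(2^31 - 1)/(2 - 1) = (-6)·(2147483648 - 1)/(1) = -12884901882.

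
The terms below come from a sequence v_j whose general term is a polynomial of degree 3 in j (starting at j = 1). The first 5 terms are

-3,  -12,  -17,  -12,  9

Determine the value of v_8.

1st diffs: -9, -5, 5, 21.
2nd diffs: 4, 10, 16.
3rd diffs: 6, 6 (constant).
So v_j = j^3 - 4j^2 - 4j + 4.
Evaluating at j = 8 gives v_8 = 228.

228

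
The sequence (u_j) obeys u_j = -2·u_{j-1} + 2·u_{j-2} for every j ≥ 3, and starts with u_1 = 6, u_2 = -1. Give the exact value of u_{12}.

-98528

Iterate the recurrence:
u_3 = 14; u_4 = -30; u_5 = 88; u_6 = -236; u_7 = 648; u_8 = -1768; u_9 = 4832; u_{10} = -13200; u_{11} = 36064; u_{12} = -98528.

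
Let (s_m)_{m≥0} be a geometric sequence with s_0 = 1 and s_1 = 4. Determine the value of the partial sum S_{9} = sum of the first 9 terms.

Common ratio r = 4.
s_m = 1·4^(m-0).
S = 1·(4^9 - 1)/(4 - 1) = 1·(262144 - 1)/(3) = 87381.

87381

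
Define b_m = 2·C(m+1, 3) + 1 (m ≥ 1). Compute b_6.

C(7, 3) = 35, so b_6 = 71.

71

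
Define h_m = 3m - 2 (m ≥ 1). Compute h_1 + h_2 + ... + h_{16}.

376

Over m = 1..16: Σm = 136.
Total = (3)·136 + (-2)·16 = 376.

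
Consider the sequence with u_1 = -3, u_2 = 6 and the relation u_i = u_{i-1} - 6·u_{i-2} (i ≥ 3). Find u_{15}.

-582636

Compute successive terms:
u_3 = 24; u_4 = -12; u_5 = -156; …; u_{12} = 81996; u_{13} = 18132; u_{14} = -473844; u_{15} = -582636.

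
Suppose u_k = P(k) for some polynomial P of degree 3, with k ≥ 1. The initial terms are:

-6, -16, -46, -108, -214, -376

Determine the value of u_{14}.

1st diffs: -10, -30, -62, -106, -162.
2nd diffs: -20, -32, -44, -56.
3rd diffs: -12, -12, -12 (constant).
Newton forward-difference form: u_k = -6 + (-10)·C(k-1,1) + (-20)·C(k-1,2) + (-12)·C(k-1,3).
At k = 14: k-1 = 13, so u_{14} = -6 - 130 - 1560 - 3432 = -5128.

-5128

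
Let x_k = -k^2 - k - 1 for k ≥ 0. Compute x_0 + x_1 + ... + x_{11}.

-584

Over k = 0..11: Σk = 66, Σk² = 506.
Total = (-1)·506 + (-1)·66 + (-1)·12 = -584.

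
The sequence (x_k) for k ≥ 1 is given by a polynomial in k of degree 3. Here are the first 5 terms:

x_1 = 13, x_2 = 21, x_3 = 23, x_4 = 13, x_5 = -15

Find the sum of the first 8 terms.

-428

1st diffs: 8, 2, -10, -28.
2nd diffs: -6, -12, -18.
3rd diffs: -6, -6 (constant).
Newton forward-difference form: x_k = 13 + 8·C(k-1,1) + (-6)·C(k-1,2) + (-6)·C(k-1,3).
Continuing: -67, -149, -267.
Summing k = 1..8 (8 terms) gives -428.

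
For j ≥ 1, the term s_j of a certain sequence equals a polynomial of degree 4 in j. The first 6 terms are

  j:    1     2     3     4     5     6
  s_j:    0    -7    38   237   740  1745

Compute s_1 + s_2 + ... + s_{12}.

99484

1st diffs: -7, 45, 199, 503, 1005.
2nd diffs: 52, 154, 304, 502.
3rd diffs: 102, 150, 198.
4th diffs: 48, 48 (constant).
So s_j = 2j^4 - 3j^3 - 6j^2 + 2j + 5.
Continuing: …, 3498, 6293, 10472, 16425, …, s_{12} = 35453.
Summing j = 1..12 (12 terms) gives 99484.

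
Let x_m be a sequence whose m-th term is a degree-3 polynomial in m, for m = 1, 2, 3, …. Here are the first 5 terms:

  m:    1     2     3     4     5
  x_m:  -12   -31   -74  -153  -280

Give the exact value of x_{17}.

-9916

1st diffs: -19, -43, -79, -127.
2nd diffs: -24, -36, -48.
3rd diffs: -12, -12 (constant).
Newton forward-difference form: x_m = -12 + (-19)·C(m-1,1) + (-24)·C(m-1,2) + (-12)·C(m-1,3).
At m = 17: m-1 = 16, so x_{17} = -12 - 304 - 2880 - 6720 = -9916.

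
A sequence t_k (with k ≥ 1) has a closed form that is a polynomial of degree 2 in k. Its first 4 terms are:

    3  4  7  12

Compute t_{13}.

1st diffs: 1, 3, 5.
2nd diffs: 2, 2 (constant).
So t_k = k^2 - 2k + 4.
Evaluating at k = 13 gives t_{13} = 147.

147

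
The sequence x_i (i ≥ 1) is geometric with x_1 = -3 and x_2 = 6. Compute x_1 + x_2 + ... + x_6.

63

Common ratio r = -2.
x_i = (-3)·(-2)^(i-1).
S = (-3)·((-2)^6 - 1)/(-2 - 1) = (-3)·(64 - 1)/(-3) = 63.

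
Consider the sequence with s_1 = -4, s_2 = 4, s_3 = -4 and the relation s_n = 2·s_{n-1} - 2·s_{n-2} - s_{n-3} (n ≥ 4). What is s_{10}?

Compute successive terms:
s_4 = -12, s_5 = -20, s_6 = -12, s_7 = 28, s_8 = 100, s_9 = 156, s_{10} = 84.

84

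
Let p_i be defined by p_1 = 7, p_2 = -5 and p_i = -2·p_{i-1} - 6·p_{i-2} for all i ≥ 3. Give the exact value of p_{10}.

p_3 = -32;  p_4 = 94;  p_5 = 4;  p_6 = -572;  p_7 = 1120;  p_8 = 1192;  p_9 = -9104;  p_{10} = 11056.

11056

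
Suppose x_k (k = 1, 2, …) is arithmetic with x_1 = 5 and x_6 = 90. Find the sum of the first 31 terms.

Common difference d = (90 - 5) / (6 - 1) = 17.
x_k = 5 + (k - 1)·17.
x_{31} = 515; S = 31·(5 + 515)/2 = 8060.

8060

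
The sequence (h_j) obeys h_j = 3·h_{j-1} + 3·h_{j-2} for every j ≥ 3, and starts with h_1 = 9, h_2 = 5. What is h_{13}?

23328729

h_3 = 42;  h_4 = 141;  h_5 = 549;  …;  h_{10} = 428085;  h_{11} = 1622997;  h_{12} = 6153246;  h_{13} = 23328729.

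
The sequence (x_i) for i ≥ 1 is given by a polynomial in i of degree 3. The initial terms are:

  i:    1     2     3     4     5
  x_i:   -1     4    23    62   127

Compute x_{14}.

2872

1st diffs: 5, 19, 39, 65.
2nd diffs: 14, 20, 26.
3rd diffs: 6, 6 (constant).
So x_i = i^3 + i^2 - 5i + 2.
Evaluating at i = 14 gives x_{14} = 2872.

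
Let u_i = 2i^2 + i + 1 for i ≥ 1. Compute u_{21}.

904

u_{21} = 2·21^2 + 1·21 + 1 = 904.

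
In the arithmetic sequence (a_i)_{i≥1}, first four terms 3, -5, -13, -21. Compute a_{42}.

Common difference d = -8.
a_i = 3 + (i - 1)·(-8).
a_{42} = 3 + 41·(-8) = -325.

-325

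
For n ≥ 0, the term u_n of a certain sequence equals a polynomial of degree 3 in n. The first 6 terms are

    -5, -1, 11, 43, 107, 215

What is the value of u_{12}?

3211

1st diffs: 4, 12, 32, 64, 108.
2nd diffs: 8, 20, 32, 44.
3rd diffs: 12, 12, 12 (constant).
So u_n = 2n^3 - 2n^2 + 4n - 5.
Evaluating at n = 12 gives u_{12} = 3211.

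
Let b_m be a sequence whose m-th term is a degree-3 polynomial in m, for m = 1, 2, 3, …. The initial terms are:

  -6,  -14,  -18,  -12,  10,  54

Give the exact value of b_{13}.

1482

1st diffs: -8, -4, 6, 22, 44.
2nd diffs: 4, 10, 16, 22.
3rd diffs: 6, 6, 6 (constant).
Newton forward-difference form: b_m = -6 + (-8)·C(m-1,1) + 4·C(m-1,2) + 6·C(m-1,3).
At m = 13: m-1 = 12, so b_{13} = -6 - 96 + 264 + 1320 = 1482.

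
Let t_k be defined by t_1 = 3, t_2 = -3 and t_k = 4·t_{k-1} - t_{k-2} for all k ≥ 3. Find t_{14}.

Compute successive terms:
t_3 = -15, t_4 = -57, t_5 = -213, …, t_{11} = -575583, t_{12} = -2148105, t_{13} = -8016837, t_{14} = -29919243.

-29919243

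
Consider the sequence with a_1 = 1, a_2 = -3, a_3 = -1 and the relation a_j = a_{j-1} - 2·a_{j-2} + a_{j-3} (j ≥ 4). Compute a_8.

Compute successive terms:
a_4 = 6;  a_5 = 5;  a_6 = -8;  a_7 = -12;  a_8 = 9.

9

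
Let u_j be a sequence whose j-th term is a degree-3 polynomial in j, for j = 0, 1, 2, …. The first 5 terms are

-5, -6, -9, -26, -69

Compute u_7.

-474

1st diffs: -1, -3, -17, -43.
2nd diffs: -2, -14, -26.
3rd diffs: -12, -12 (constant).
Newton forward-difference form: u_j = -5 + (-1)·C(j,1) + (-2)·C(j,2) + (-12)·C(j,3).
At j = 7: j = 7, so u_7 = -5 - 7 - 42 - 420 = -474.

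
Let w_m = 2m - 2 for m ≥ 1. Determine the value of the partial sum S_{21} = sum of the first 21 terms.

Over m = 1..21: Σm = 231.
Total = (2)·231 + (-2)·21 = 420.

420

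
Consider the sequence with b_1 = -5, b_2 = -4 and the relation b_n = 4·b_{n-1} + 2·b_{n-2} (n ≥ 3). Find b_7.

-9896

Step forward from the initial values:
b_3 = -26;  b_4 = -112;  b_5 = -500;  b_6 = -2224;  b_7 = -9896.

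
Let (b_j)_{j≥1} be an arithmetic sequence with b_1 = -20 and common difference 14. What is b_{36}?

b_j = -20 + (j - 1)·14.
b_{36} = -20 + 35·14 = 470.

470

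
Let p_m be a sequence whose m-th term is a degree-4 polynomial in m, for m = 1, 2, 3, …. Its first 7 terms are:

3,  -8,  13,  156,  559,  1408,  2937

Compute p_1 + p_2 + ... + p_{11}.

1st diffs: -11, 21, 143, 403, 849, 1529.
2nd diffs: 32, 122, 260, 446, 680.
3rd diffs: 90, 138, 186, 234.
4th diffs: 48, 48, 48 (constant).
Newton forward-difference form: p_m = 3 + (-11)·C(m-1,1) + 32·C(m-1,2) + 90·C(m-1,3) + 48·C(m-1,4).
Continuing: 5428, 9211, 14664, 22213.
Summing m = 1..11 (11 terms) gives 56584.

56584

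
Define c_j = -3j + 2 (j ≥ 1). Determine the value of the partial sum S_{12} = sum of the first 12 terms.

Over j = 1..12: Σj = 78.
Total = (-3)·78 + (2)·12 = -210.

-210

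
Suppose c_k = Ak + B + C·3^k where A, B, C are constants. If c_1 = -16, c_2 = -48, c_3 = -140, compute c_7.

Plug in k = 1, 2, 3: A + B + 3C = -16; 2A + B + 9C = -48; 3A + B + 27C = -140.
Subtracting the first from the second: A + 6C = -32.
Subtracting the second from the third: A + 18C = -92.
Solving: C = -5, A = -2, then B = 1.
So c_k = -2·k + 1 + (-5)·3^k; at k=7 this is -10948.

-10948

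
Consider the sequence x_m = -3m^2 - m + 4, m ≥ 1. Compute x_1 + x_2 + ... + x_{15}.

-3780

Over m = 1..15: Σm = 120, Σm² = 1240.
Total = (-3)·1240 + (-1)·120 + (4)·15 = -3780.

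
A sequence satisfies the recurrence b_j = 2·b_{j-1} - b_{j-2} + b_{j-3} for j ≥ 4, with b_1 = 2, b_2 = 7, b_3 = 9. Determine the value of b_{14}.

3917

b_4 = 13;  b_5 = 24;  b_6 = 44;  …;  b_{11} = 725;  b_{12} = 1272;  b_{13} = 2232;  b_{14} = 3917.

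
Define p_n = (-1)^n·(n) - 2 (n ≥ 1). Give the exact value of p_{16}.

(-1)^16 = 1; n at n=16 is 16; so p_{16} = 14.

14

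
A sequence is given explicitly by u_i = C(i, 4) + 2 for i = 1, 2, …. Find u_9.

C(9, 4) = 126, so u_9 = 128.

128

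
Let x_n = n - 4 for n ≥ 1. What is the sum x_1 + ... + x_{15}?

Over n = 1..15: Σn = 120.
Total = (1)·120 + (-4)·15 = 60.

60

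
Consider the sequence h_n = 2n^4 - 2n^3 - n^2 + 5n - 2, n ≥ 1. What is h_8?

7142

h_8 = 2·8^4 - 2·8^3 - 1·8^2 + 5·8 - 2 = 7142.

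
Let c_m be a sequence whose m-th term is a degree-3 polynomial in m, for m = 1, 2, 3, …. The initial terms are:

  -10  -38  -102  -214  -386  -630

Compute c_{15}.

1st diffs: -28, -64, -112, -172, -244.
2nd diffs: -36, -48, -60, -72.
3rd diffs: -12, -12, -12 (constant).
Newton forward-difference form: c_m = -10 + (-28)·C(m-1,1) + (-36)·C(m-1,2) + (-12)·C(m-1,3).
At m = 15: m-1 = 14, so c_{15} = -10 - 392 - 3276 - 4368 = -8046.

-8046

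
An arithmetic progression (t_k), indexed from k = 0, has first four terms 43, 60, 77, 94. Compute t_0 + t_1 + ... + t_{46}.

Common difference d = 17.
t_k = 43 + (k - 0)·17.
t_{46} = 825; S = 47·(43 + 825)/2 = 20398.

20398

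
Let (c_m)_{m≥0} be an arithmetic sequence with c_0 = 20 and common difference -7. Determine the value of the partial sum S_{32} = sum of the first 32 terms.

-2832

c_m = 20 + (m - 0)·(-7).
c_{31} = -197; S = 32·(20 + (-197))/2 = -2832.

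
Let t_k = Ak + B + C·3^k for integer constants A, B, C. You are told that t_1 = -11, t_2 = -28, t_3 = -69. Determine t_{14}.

-9566008

Write the equations: A + B + 3C = -11; 2A + B + 9C = -28; 3A + B + 27C = -69.
Subtracting the first from the second: A + 6C = -17.
Subtracting the second from the third: A + 18C = -41.
Solving: C = -2, A = -5, then B = 0.
Therefore t_{14} = -70 + 0 + (-2)·4782969 = -9566008.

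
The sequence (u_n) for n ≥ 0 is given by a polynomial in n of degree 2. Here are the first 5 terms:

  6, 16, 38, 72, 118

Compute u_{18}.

1st diffs: 10, 22, 34, 46.
2nd diffs: 12, 12, 12 (constant).
Newton forward-difference form: u_n = 6 + 10·C(n,1) + 12·C(n,2).
At n = 18: n = 18, so u_{18} = 6 + 180 + 1836 = 2022.

2022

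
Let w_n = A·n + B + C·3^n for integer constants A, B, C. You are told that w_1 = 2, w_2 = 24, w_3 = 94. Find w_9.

Plug in n = 1, 2, 3: A + B + 3C = 2; 2A + B + 9C = 24; 3A + B + 27C = 94.
Subtracting the first from the second: A + 6C = 22.
Subtracting the second from the third: A + 18C = 70.
Solving: C = 4, A = -2, then B = -8.
So w_n = -2·n + (-8) + 4·3^n; at n=9 this is 78706.

78706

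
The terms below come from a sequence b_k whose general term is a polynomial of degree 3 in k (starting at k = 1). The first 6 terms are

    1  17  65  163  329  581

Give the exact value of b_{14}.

7853

1st diffs: 16, 48, 98, 166, 252.
2nd diffs: 32, 50, 68, 86.
3rd diffs: 18, 18, 18 (constant).
Newton forward-difference form: b_k = 1 + 16·C(k-1,1) + 32·C(k-1,2) + 18·C(k-1,3).
At k = 14: k-1 = 13, so b_{14} = 1 + 208 + 2496 + 5148 = 7853.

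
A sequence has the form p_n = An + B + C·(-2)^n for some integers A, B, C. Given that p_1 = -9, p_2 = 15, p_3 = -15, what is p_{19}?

Plug in n = 1, 2, 3: A + B - 2C = -9; 2A + B + 4C = 15; 3A + B - 8C = -15.
Subtracting the first from the second: A + 6C = 24.
Subtracting the second from the third: A - 12C = -30.
Solving: C = 3, A = 6, then B = -9.
Hence p_{19} = 6·19 + (-9) + 3·(-524288) = -1572759.

-1572759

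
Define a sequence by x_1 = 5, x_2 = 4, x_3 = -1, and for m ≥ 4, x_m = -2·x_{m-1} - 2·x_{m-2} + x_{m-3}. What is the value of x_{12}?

Compute successive terms:
x_4 = -1; x_5 = 8; x_6 = -15; x_7 = 13; x_8 = 12; x_9 = -65; x_{10} = 119; x_{11} = -96; x_{12} = -111.

-111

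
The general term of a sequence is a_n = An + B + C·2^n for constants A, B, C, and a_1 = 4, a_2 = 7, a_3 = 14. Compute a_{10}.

The three given values yield: A + B + 2C = 4; 2A + B + 4C = 7; 3A + B + 8C = 14.
Subtracting the first from the second: A + 2C = 3.
Subtracting the second from the third: A + 4C = 7.
Solving: C = 2, A = -1, then B = 1.
Hence a_{10} = -1·10 + 1 + 2·1024 = 2039.

2039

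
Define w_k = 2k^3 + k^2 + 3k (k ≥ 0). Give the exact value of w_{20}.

16460

w_{20} = 2·20^3 + 1·20^2 + 3·20 = 16460.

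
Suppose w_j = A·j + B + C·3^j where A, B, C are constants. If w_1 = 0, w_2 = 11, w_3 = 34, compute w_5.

260

The three given values yield: A + B + 3C = 0; 2A + B + 9C = 11; 3A + B + 27C = 34.
Subtracting the first from the second: A + 6C = 11.
Subtracting the second from the third: A + 18C = 23.
Solving: C = 1, A = 5, then B = -8.
Therefore w_5 = 25 + (-8) + 1·243 = 260.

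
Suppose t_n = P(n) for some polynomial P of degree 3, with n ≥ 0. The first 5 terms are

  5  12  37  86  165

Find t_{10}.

1st diffs: 7, 25, 49, 79.
2nd diffs: 18, 24, 30.
3rd diffs: 6, 6 (constant).
Newton forward-difference form: t_n = 5 + 7·C(n,1) + 18·C(n,2) + 6·C(n,3).
At n = 10: n = 10, so t_{10} = 5 + 70 + 810 + 720 = 1605.

1605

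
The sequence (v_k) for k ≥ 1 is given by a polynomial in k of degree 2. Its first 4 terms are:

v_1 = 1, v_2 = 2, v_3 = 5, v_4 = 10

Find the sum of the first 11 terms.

396

1st diffs: 1, 3, 5.
2nd diffs: 2, 2 (constant).
So v_k = k^2 - 2k + 2.
Continuing: …, 17, 26, 37, 50, …, v_{11} = 101.
Summing k = 1..11 (11 terms) gives 396.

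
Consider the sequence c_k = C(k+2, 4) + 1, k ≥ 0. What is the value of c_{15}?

C(17, 4) = 2380, so c_{15} = 2381.

2381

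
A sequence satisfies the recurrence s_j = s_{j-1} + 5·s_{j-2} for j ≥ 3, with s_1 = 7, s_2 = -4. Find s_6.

221

Compute successive terms:
s_3 = 31, s_4 = 11, s_5 = 166, s_6 = 221.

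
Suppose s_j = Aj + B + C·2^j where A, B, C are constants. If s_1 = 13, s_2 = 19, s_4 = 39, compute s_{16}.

The three given values yield: A + B + 2C = 13; 2A + B + 4C = 19; 4A + B + 16C = 39.
Subtracting the first from the second: A + 2C = 6.
Subtracting the second from the third: 2A + 12C = 20.
Solving: C = 1, A = 4, then B = 7.
Therefore s_{16} = 64 + 7 + 1·65536 = 65607.

65607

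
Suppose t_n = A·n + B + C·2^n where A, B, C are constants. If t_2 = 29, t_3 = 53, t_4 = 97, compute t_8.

The three given values yield: 2A + B + 4C = 29; 3A + B + 8C = 53; 4A + B + 16C = 97.
Subtracting the first from the second: A + 4C = 24.
Subtracting the second from the third: A + 8C = 44.
Solving: C = 5, A = 4, then B = 1.
Hence t_8 = 4·8 + 1 + 5·256 = 1313.

1313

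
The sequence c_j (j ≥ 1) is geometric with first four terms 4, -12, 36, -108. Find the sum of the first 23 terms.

94143178828

Common ratio r = -3.
c_j = 4·(-3)^(j-1).
S = 4·((-3)^23 - 1)/(-3 - 1) = 4·(-94143178827 - 1)/(-4) = 94143178828.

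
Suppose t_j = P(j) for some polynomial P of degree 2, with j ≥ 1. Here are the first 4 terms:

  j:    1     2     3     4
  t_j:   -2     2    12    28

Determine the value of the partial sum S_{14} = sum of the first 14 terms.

2520

1st diffs: 4, 10, 16.
2nd diffs: 6, 6 (constant).
Newton forward-difference form: t_j = -2 + 4·C(j-1,1) + 6·C(j-1,2).
Continuing: …, 50, 78, 112, 152, …, t_{14} = 518.
Summing j = 1..14 (14 terms) gives 2520.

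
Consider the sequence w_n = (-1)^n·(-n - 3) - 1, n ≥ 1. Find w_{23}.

(-1)^23 = -1; -n - 3 at n=23 is -26; so w_{23} = 25.

25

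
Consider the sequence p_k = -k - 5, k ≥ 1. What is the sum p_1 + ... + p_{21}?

-336

Over k = 1..21: Σk = 231.
Total = (-1)·231 + (-5)·21 = -336.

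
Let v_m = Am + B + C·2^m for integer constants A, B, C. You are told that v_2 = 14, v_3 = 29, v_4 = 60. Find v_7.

Plug in m = 2, 3, 4: 2A + B + 4C = 14; 3A + B + 8C = 29; 4A + B + 16C = 60.
Subtracting the first from the second: A + 4C = 15.
Subtracting the second from the third: A + 8C = 31.
Solving: C = 4, A = -1, then B = 0.
So v_m = -1·m + 0 + 4·2^m; at m=7 this is 505.

505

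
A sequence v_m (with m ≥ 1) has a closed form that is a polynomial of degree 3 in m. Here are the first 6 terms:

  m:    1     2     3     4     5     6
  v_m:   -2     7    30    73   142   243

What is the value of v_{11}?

1st diffs: 9, 23, 43, 69, 101.
2nd diffs: 14, 20, 26, 32.
3rd diffs: 6, 6, 6 (constant).
Newton forward-difference form: v_m = -2 + 9·C(m-1,1) + 14·C(m-1,2) + 6·C(m-1,3).
At m = 11: m-1 = 10, so v_{11} = -2 + 90 + 630 + 720 = 1438.

1438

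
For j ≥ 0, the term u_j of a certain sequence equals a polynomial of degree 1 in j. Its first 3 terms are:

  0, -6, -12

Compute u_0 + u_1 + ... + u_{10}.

1st diffs: -6, -6 (constant).
So u_j = -6j.
Continuing: …, -18, -24, -30, -36, …, u_{10} = -60.
Summing j = 0..10 (11 terms) gives -330.

-330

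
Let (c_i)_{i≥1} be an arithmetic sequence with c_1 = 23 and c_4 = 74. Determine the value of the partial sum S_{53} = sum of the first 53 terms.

24645

Common difference d = (74 - 23) / (4 - 1) = 17.
c_i = 23 + (i - 1)·17.
c_{53} = 907; S = 53·(23 + 907)/2 = 24645.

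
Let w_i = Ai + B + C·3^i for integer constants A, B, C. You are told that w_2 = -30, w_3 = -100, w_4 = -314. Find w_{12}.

Plug in i = 2, 3, 4: 2A + B + 9C = -30; 3A + B + 27C = -100; 4A + B + 81C = -314.
Subtracting the first from the second: A + 18C = -70.
Subtracting the second from the third: A + 54C = -214.
Solving: C = -4, A = 2, then B = 2.
Therefore w_{12} = 24 + 2 + (-4)·531441 = -2125738.

-2125738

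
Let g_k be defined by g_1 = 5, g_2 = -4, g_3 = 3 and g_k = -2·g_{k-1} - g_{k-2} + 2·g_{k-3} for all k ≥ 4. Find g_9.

133

Iterate the recurrence:
g_4 = 8; g_5 = -27; g_6 = 52; g_7 = -61; g_8 = 16; g_9 = 133.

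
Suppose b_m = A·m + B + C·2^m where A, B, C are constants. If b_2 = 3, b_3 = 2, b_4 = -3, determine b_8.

-231

At m = 2, 3, 4: 2A + B + 4C = 3; 3A + B + 8C = 2; 4A + B + 16C = -3.
Subtracting the first from the second: A + 4C = -1.
Subtracting the second from the third: A + 8C = -5.
Solving: C = -1, A = 3, then B = 1.
Hence b_8 = 3·8 + 1 + (-1)·256 = -231.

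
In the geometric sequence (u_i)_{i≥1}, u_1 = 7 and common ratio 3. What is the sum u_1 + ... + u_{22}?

109833708628

u_i = 7·3^(i-1).
S = 7·(3^22 - 1)/(3 - 1) = 7·(31381059609 - 1)/(2) = 109833708628.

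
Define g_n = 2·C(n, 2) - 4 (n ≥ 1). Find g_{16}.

C(16, 2) = 120, so g_{16} = 236.

236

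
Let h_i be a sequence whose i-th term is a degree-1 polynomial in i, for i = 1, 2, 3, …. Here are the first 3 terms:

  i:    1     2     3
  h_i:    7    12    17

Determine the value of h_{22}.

1st diffs: 5, 5 (constant).
So h_i = 5i + 2.
Evaluating at i = 22 gives h_{22} = 112.

112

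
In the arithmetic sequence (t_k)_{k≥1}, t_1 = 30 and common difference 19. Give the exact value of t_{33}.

638

t_k = 30 + (k - 1)·19.
t_{33} = 30 + 32·19 = 638.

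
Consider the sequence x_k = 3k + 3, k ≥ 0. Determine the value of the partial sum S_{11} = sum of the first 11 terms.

Over k = 0..10: Σk = 55.
Total = (3)·55 + (3)·11 = 198.

198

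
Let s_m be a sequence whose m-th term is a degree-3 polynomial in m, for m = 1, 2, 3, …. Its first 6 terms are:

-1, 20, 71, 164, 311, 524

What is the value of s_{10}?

1st diffs: 21, 51, 93, 147, 213.
2nd diffs: 30, 42, 54, 66.
3rd diffs: 12, 12, 12 (constant).
Newton forward-difference form: s_m = -1 + 21·C(m-1,1) + 30·C(m-1,2) + 12·C(m-1,3).
At m = 10: m-1 = 9, so s_{10} = -1 + 189 + 1080 + 1008 = 2276.

2276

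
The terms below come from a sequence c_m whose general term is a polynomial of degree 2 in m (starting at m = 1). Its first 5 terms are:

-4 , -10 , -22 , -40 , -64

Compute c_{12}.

-400

1st diffs: -6, -12, -18, -24.
2nd diffs: -6, -6, -6 (constant).
So c_m = -3m^2 + 3m - 4.
Evaluating at m = 12 gives c_{12} = -400.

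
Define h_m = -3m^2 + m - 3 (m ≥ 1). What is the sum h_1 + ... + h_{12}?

Over m = 1..12: Σm = 78, Σm² = 650.
Total = (-3)·650 + (1)·78 + (-3)·12 = -1908.

-1908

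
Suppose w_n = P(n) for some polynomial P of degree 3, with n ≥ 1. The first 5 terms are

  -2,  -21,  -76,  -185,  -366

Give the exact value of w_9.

1st diffs: -19, -55, -109, -181.
2nd diffs: -36, -54, -72.
3rd diffs: -18, -18 (constant).
Newton forward-difference form: w_n = -2 + (-19)·C(n-1,1) + (-36)·C(n-1,2) + (-18)·C(n-1,3).
At n = 9: n-1 = 8, so w_9 = -2 - 152 - 1008 - 1008 = -2170.

-2170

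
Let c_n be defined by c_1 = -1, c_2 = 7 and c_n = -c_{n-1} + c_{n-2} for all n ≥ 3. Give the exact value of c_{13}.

-1097

c_3 = -8;  c_4 = 15;  c_5 = -23;  …;  c_{10} = 259;  c_{11} = -419;  c_{12} = 678;  c_{13} = -1097.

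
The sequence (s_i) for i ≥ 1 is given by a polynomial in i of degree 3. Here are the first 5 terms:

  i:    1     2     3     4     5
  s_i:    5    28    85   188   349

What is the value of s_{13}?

1st diffs: 23, 57, 103, 161.
2nd diffs: 34, 46, 58.
3rd diffs: 12, 12 (constant).
So s_i = 2i^3 + 5i^2 - 6i + 4.
Evaluating at i = 13 gives s_{13} = 5165.

5165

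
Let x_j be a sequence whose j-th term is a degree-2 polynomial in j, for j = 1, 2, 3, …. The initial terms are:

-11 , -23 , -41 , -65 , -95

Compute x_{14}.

-635

1st diffs: -12, -18, -24, -30.
2nd diffs: -6, -6, -6 (constant).
So x_j = -3j^2 - 3j - 5.
Evaluating at j = 14 gives x_{14} = -635.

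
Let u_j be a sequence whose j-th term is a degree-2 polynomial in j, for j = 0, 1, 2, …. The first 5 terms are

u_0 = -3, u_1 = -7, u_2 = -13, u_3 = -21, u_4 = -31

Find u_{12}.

-183

1st diffs: -4, -6, -8, -10.
2nd diffs: -2, -2, -2 (constant).
Newton forward-difference form: u_j = -3 + (-4)·C(j,1) + (-2)·C(j,2).
At j = 12: j = 12, so u_{12} = -3 - 48 - 132 = -183.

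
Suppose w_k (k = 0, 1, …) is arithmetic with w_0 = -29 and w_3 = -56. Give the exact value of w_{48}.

Common difference d = (-56 - (-29)) / (3 - 0) = -9.
w_k = -29 + (k - 0)·(-9).
w_{48} = -29 + 48·(-9) = -461.

-461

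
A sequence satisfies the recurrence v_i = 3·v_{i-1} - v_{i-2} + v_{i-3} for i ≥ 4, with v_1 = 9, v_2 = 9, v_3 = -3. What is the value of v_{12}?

-18153

v_4 = -9; v_5 = -15; v_6 = -39; v_7 = -111; v_8 = -309; v_9 = -855; v_{10} = -2367; v_{11} = -6555; v_{12} = -18153.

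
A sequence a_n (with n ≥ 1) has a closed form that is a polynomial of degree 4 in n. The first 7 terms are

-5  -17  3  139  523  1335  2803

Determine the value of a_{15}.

1st diffs: -12, 20, 136, 384, 812, 1468.
2nd diffs: 32, 116, 248, 428, 656.
3rd diffs: 84, 132, 180, 228.
4th diffs: 48, 48, 48 (constant).
Newton forward-difference form: a_n = -5 + (-12)·C(n-1,1) + 32·C(n-1,2) + 84·C(n-1,3) + 48·C(n-1,4).
At n = 15: n-1 = 14, so a_{15} = -5 - 168 + 2912 + 30576 + 48048 = 81363.

81363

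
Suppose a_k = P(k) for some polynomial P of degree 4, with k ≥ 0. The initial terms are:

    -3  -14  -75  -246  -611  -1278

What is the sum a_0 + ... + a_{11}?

-60470

1st diffs: -11, -61, -171, -365, -667.
2nd diffs: -50, -110, -194, -302.
3rd diffs: -60, -84, -108.
4th diffs: -24, -24 (constant).
Newton forward-difference form: a_k = -3 + (-11)·C(k,1) + (-50)·C(k,2) + (-60)·C(k,3) + (-24)·C(k,4).
Continuing: …, -2379, -4070, -6531, -9966, …, a_{11} = -20694.
Summing k = 0..11 (12 terms) gives -60470.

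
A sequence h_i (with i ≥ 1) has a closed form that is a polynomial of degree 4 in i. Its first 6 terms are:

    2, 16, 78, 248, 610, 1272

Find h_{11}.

14542

1st diffs: 14, 62, 170, 362, 662.
2nd diffs: 48, 108, 192, 300.
3rd diffs: 60, 84, 108.
4th diffs: 24, 24 (constant).
Newton forward-difference form: h_i = 2 + 14·C(i-1,1) + 48·C(i-1,2) + 60·C(i-1,3) + 24·C(i-1,4).
At i = 11: i-1 = 10, so h_{11} = 2 + 140 + 2160 + 7200 + 5040 = 14542.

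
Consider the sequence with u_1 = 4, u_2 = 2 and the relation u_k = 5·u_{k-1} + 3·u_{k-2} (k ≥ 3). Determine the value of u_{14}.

3181290338

Step forward from the initial values:
u_3 = 22  u_4 = 116  u_5 = 646  …  u_{11} = 18696022  u_{12} = 103601786  u_{13} = 574096996  u_{14} = 3181290338.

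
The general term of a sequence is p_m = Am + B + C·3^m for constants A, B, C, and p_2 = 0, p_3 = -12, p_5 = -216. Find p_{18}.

-387420384

The three given values yield: 2A + B + 9C = 0; 3A + B + 27C = -12; 5A + B + 243C = -216.
Subtracting the first from the second: A + 18C = -12.
Subtracting the second from the third: 2A + 216C = -204.
Solving: C = -1, A = 6, then B = -3.
So p_m = 6·m + (-3) + (-1)·3^m; at m=18 this is -387420384.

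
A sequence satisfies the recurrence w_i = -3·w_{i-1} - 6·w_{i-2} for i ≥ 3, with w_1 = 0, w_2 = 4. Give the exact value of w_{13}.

96228

Step forward from the initial values:
w_3 = -12; w_4 = 12; w_5 = 36; …; w_{10} = 6156; w_{11} = -4860; w_{12} = -22356; w_{13} = 96228.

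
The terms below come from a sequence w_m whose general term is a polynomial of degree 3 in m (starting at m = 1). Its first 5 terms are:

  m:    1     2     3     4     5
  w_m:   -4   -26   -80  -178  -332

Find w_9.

-1748

1st diffs: -22, -54, -98, -154.
2nd diffs: -32, -44, -56.
3rd diffs: -12, -12 (constant).
Newton forward-difference form: w_m = -4 + (-22)·C(m-1,1) + (-32)·C(m-1,2) + (-12)·C(m-1,3).
At m = 9: m-1 = 8, so w_9 = -4 - 176 - 896 - 672 = -1748.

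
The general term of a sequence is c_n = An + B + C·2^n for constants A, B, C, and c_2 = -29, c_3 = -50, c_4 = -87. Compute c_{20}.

Plug in n = 2, 3, 4: 2A + B + 4C = -29; 3A + B + 8C = -50; 4A + B + 16C = -87.
Subtracting the first from the second: A + 4C = -21.
Subtracting the second from the third: A + 8C = -37.
Solving: C = -4, A = -5, then B = -3.
Therefore c_{20} = -100 + (-3) + (-4)·1048576 = -4194407.

-4194407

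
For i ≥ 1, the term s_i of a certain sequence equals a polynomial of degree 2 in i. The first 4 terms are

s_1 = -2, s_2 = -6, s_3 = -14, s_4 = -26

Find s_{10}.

1st diffs: -4, -8, -12.
2nd diffs: -4, -4 (constant).
Newton forward-difference form: s_i = -2 + (-4)·C(i-1,1) + (-4)·C(i-1,2).
At i = 10: i-1 = 9, so s_{10} = -2 - 36 - 144 = -182.

-182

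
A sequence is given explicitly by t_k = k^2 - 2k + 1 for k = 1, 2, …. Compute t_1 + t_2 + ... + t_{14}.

Over k = 1..14: Σk = 105, Σk² = 1015.
Total = (1)·1015 + (-2)·105 + (1)·14 = 819.

819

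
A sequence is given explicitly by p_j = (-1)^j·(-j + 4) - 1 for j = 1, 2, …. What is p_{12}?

-9

(-1)^12 = 1; -j + 4 at j=12 is -8; so p_{12} = -9.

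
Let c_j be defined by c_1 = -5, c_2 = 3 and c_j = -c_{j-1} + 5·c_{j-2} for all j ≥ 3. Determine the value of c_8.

3303

Iterate the recurrence:
c_3 = -28  c_4 = 43  c_5 = -183  c_6 = 398  c_7 = -1313  c_8 = 3303.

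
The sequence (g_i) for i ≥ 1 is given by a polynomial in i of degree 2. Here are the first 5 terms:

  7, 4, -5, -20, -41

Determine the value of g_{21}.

-1193

1st diffs: -3, -9, -15, -21.
2nd diffs: -6, -6, -6 (constant).
So g_i = -3i^2 + 6i + 4.
Evaluating at i = 21 gives g_{21} = -1193.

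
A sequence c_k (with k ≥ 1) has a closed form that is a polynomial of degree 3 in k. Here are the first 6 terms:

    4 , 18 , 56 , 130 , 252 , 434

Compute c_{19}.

1st diffs: 14, 38, 74, 122, 182.
2nd diffs: 24, 36, 48, 60.
3rd diffs: 12, 12, 12 (constant).
Newton forward-difference form: c_k = 4 + 14·C(k-1,1) + 24·C(k-1,2) + 12·C(k-1,3).
At k = 19: k-1 = 18, so c_{19} = 4 + 252 + 3672 + 9792 = 13720.

13720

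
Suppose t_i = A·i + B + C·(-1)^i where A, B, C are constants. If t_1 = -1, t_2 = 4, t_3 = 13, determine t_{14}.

At i = 1, 2, 3: A + B - C = -1; 2A + B + C = 4; 3A + B - C = 13.
Subtracting the first from the second: A + 2C = 5.
Subtracting the second from the third: A - 2C = 9.
Solving: C = -1, A = 7, then B = -9.
Hence t_{14} = 7·14 + (-9) + (-1)·1 = 88.

88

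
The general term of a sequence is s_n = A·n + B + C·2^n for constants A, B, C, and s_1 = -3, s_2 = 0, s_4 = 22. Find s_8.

498

At n = 1, 2, 4: A + B + 2C = -3; 2A + B + 4C = 0; 4A + B + 16C = 22.
Subtracting the first from the second: A + 2C = 3.
Subtracting the second from the third: 2A + 12C = 22.
Solving: C = 2, A = -1, then B = -6.
Therefore s_8 = -8 + (-6) + 2·256 = 498.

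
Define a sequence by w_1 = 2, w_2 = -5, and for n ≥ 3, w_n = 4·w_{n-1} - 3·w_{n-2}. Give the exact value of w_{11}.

-206666

w_3 = -26;  w_4 = -89;  w_5 = -278;  w_6 = -845;  w_7 = -2546;  w_8 = -7649;  w_9 = -22958;  w_{10} = -68885;  w_{11} = -206666.
(Characteristic roots are 3 and 1.)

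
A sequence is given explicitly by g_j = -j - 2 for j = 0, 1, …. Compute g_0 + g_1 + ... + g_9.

Over j = 0..9: Σj = 45.
Total = (-1)·45 + (-2)·10 = -65.

-65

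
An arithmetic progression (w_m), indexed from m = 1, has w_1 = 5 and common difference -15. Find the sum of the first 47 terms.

-15980

w_m = 5 + (m - 1)·(-15).
w_{47} = -685; S = 47·(5 + (-685))/2 = -15980.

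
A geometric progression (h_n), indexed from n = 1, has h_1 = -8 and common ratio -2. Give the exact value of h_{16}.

h_n = (-8)·(-2)^(n-1).
h_{16} = (-8)·(-2)^15 = 262144.

262144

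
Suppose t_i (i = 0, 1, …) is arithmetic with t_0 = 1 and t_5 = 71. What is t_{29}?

407

Common difference d = (71 - 1) / (5 - 0) = 14.
t_i = 1 + (i - 0)·14.
t_{29} = 1 + 29·14 = 407.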